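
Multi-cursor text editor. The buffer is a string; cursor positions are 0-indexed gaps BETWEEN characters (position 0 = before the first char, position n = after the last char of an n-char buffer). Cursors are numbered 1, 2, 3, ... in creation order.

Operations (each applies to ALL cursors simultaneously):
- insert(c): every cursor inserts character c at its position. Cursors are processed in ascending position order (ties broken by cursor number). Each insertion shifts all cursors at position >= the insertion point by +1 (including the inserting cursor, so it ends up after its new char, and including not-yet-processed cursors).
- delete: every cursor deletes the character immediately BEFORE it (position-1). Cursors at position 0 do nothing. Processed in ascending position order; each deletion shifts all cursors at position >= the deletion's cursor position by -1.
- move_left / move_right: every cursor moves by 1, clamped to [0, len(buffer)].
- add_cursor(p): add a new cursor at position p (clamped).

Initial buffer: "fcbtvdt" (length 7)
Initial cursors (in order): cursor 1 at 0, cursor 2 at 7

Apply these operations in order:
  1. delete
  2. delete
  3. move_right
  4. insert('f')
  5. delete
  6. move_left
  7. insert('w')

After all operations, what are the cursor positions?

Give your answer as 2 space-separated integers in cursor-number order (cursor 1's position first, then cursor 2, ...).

After op 1 (delete): buffer="fcbtvd" (len 6), cursors c1@0 c2@6, authorship ......
After op 2 (delete): buffer="fcbtv" (len 5), cursors c1@0 c2@5, authorship .....
After op 3 (move_right): buffer="fcbtv" (len 5), cursors c1@1 c2@5, authorship .....
After op 4 (insert('f')): buffer="ffcbtvf" (len 7), cursors c1@2 c2@7, authorship .1....2
After op 5 (delete): buffer="fcbtv" (len 5), cursors c1@1 c2@5, authorship .....
After op 6 (move_left): buffer="fcbtv" (len 5), cursors c1@0 c2@4, authorship .....
After op 7 (insert('w')): buffer="wfcbtwv" (len 7), cursors c1@1 c2@6, authorship 1....2.

Answer: 1 6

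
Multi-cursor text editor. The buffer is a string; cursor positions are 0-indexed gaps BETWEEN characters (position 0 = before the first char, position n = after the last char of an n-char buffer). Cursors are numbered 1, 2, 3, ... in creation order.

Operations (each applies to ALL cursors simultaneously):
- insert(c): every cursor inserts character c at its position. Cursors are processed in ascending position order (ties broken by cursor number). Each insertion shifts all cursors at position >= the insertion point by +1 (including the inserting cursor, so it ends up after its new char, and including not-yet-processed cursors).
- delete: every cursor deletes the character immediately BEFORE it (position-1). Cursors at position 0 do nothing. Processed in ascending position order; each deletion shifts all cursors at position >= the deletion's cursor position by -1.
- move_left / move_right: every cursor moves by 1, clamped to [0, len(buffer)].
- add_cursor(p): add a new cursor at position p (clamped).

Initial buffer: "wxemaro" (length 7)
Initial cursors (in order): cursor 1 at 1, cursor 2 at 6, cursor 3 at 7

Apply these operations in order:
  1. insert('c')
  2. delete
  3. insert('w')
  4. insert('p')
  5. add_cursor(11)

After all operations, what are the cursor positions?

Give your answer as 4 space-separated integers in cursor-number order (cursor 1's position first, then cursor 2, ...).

Answer: 3 10 13 11

Derivation:
After op 1 (insert('c')): buffer="wcxemarcoc" (len 10), cursors c1@2 c2@8 c3@10, authorship .1.....2.3
After op 2 (delete): buffer="wxemaro" (len 7), cursors c1@1 c2@6 c3@7, authorship .......
After op 3 (insert('w')): buffer="wwxemarwow" (len 10), cursors c1@2 c2@8 c3@10, authorship .1.....2.3
After op 4 (insert('p')): buffer="wwpxemarwpowp" (len 13), cursors c1@3 c2@10 c3@13, authorship .11.....22.33
After op 5 (add_cursor(11)): buffer="wwpxemarwpowp" (len 13), cursors c1@3 c2@10 c4@11 c3@13, authorship .11.....22.33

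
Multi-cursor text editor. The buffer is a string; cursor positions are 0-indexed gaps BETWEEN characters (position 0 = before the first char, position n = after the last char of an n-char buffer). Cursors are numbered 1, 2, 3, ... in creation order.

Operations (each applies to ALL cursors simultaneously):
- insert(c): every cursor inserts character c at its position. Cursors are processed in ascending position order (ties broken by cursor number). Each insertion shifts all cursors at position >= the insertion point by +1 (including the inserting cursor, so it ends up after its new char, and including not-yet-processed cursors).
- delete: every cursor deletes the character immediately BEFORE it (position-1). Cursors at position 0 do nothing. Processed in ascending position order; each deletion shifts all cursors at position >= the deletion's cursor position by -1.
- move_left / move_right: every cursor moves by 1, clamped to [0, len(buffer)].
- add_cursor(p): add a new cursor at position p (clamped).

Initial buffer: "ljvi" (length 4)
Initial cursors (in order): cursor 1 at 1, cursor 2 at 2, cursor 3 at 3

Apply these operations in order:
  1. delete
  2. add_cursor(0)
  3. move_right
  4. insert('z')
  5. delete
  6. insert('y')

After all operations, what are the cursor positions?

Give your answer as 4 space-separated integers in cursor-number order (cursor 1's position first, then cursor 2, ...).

Answer: 5 5 5 5

Derivation:
After op 1 (delete): buffer="i" (len 1), cursors c1@0 c2@0 c3@0, authorship .
After op 2 (add_cursor(0)): buffer="i" (len 1), cursors c1@0 c2@0 c3@0 c4@0, authorship .
After op 3 (move_right): buffer="i" (len 1), cursors c1@1 c2@1 c3@1 c4@1, authorship .
After op 4 (insert('z')): buffer="izzzz" (len 5), cursors c1@5 c2@5 c3@5 c4@5, authorship .1234
After op 5 (delete): buffer="i" (len 1), cursors c1@1 c2@1 c3@1 c4@1, authorship .
After op 6 (insert('y')): buffer="iyyyy" (len 5), cursors c1@5 c2@5 c3@5 c4@5, authorship .1234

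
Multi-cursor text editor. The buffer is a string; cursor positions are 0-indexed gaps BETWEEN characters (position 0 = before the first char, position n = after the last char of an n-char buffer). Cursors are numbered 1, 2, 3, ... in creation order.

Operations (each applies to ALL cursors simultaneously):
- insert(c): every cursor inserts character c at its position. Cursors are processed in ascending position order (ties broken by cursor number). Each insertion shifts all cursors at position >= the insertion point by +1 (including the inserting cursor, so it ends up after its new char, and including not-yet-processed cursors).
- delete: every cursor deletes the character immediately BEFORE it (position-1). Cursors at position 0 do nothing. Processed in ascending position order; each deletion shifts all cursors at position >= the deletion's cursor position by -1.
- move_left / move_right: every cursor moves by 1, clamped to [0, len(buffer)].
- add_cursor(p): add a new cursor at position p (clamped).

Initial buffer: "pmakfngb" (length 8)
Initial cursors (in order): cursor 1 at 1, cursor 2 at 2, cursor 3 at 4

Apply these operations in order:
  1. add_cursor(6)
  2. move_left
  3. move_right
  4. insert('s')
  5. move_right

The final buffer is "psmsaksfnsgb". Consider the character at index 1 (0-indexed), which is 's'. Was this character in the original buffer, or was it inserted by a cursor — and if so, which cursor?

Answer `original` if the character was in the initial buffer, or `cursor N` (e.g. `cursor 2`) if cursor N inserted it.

Answer: cursor 1

Derivation:
After op 1 (add_cursor(6)): buffer="pmakfngb" (len 8), cursors c1@1 c2@2 c3@4 c4@6, authorship ........
After op 2 (move_left): buffer="pmakfngb" (len 8), cursors c1@0 c2@1 c3@3 c4@5, authorship ........
After op 3 (move_right): buffer="pmakfngb" (len 8), cursors c1@1 c2@2 c3@4 c4@6, authorship ........
After op 4 (insert('s')): buffer="psmsaksfnsgb" (len 12), cursors c1@2 c2@4 c3@7 c4@10, authorship .1.2..3..4..
After op 5 (move_right): buffer="psmsaksfnsgb" (len 12), cursors c1@3 c2@5 c3@8 c4@11, authorship .1.2..3..4..
Authorship (.=original, N=cursor N): . 1 . 2 . . 3 . . 4 . .
Index 1: author = 1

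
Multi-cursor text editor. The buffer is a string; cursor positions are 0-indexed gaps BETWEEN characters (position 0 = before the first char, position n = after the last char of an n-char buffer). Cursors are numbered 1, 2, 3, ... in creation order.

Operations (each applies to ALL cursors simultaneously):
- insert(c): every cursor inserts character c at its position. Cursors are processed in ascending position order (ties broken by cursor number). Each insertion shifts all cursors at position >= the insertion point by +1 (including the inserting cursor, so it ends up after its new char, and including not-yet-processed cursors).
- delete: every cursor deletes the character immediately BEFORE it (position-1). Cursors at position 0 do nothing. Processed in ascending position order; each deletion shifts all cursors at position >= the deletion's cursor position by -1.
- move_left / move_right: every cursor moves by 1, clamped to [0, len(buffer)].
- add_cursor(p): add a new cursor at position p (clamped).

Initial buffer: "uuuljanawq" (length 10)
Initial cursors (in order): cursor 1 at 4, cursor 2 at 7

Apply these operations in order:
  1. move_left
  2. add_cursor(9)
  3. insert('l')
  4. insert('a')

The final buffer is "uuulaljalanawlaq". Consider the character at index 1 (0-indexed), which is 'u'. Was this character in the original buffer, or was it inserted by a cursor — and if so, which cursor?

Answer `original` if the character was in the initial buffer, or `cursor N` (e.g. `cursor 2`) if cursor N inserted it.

After op 1 (move_left): buffer="uuuljanawq" (len 10), cursors c1@3 c2@6, authorship ..........
After op 2 (add_cursor(9)): buffer="uuuljanawq" (len 10), cursors c1@3 c2@6 c3@9, authorship ..........
After op 3 (insert('l')): buffer="uuulljalnawlq" (len 13), cursors c1@4 c2@8 c3@12, authorship ...1...2...3.
After op 4 (insert('a')): buffer="uuulaljalanawlaq" (len 16), cursors c1@5 c2@10 c3@15, authorship ...11...22...33.
Authorship (.=original, N=cursor N): . . . 1 1 . . . 2 2 . . . 3 3 .
Index 1: author = original

Answer: original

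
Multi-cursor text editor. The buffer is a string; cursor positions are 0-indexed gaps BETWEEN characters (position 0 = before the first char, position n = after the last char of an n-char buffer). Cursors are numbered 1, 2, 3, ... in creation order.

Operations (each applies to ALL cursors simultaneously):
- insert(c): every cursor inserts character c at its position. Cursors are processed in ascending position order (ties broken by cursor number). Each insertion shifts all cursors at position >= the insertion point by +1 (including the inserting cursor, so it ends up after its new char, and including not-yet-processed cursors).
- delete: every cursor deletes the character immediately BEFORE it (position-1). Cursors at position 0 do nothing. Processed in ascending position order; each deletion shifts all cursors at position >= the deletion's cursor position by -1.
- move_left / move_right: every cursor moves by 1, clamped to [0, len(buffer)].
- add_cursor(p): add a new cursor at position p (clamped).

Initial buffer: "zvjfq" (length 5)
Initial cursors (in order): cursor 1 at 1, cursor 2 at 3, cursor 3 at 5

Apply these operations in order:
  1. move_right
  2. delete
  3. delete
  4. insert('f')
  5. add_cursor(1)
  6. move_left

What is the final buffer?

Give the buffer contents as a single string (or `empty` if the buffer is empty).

Answer: fff

Derivation:
After op 1 (move_right): buffer="zvjfq" (len 5), cursors c1@2 c2@4 c3@5, authorship .....
After op 2 (delete): buffer="zj" (len 2), cursors c1@1 c2@2 c3@2, authorship ..
After op 3 (delete): buffer="" (len 0), cursors c1@0 c2@0 c3@0, authorship 
After op 4 (insert('f')): buffer="fff" (len 3), cursors c1@3 c2@3 c3@3, authorship 123
After op 5 (add_cursor(1)): buffer="fff" (len 3), cursors c4@1 c1@3 c2@3 c3@3, authorship 123
After op 6 (move_left): buffer="fff" (len 3), cursors c4@0 c1@2 c2@2 c3@2, authorship 123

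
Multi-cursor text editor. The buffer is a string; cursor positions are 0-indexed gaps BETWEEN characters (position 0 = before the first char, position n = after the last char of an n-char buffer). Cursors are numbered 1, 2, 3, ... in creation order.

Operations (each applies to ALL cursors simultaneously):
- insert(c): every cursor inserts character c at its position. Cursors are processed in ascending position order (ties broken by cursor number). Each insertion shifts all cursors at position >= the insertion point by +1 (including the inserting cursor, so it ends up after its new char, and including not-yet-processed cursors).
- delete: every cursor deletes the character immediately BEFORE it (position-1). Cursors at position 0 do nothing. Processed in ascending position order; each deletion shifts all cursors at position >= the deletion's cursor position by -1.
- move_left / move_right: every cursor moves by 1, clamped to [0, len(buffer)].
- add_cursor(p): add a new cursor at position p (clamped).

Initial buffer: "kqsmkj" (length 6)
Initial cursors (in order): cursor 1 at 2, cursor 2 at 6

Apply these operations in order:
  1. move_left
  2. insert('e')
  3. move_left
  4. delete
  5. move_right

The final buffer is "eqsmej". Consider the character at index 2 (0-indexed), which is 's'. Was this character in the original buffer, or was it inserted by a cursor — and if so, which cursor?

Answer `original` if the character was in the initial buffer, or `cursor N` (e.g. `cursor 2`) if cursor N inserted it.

Answer: original

Derivation:
After op 1 (move_left): buffer="kqsmkj" (len 6), cursors c1@1 c2@5, authorship ......
After op 2 (insert('e')): buffer="keqsmkej" (len 8), cursors c1@2 c2@7, authorship .1....2.
After op 3 (move_left): buffer="keqsmkej" (len 8), cursors c1@1 c2@6, authorship .1....2.
After op 4 (delete): buffer="eqsmej" (len 6), cursors c1@0 c2@4, authorship 1...2.
After op 5 (move_right): buffer="eqsmej" (len 6), cursors c1@1 c2@5, authorship 1...2.
Authorship (.=original, N=cursor N): 1 . . . 2 .
Index 2: author = original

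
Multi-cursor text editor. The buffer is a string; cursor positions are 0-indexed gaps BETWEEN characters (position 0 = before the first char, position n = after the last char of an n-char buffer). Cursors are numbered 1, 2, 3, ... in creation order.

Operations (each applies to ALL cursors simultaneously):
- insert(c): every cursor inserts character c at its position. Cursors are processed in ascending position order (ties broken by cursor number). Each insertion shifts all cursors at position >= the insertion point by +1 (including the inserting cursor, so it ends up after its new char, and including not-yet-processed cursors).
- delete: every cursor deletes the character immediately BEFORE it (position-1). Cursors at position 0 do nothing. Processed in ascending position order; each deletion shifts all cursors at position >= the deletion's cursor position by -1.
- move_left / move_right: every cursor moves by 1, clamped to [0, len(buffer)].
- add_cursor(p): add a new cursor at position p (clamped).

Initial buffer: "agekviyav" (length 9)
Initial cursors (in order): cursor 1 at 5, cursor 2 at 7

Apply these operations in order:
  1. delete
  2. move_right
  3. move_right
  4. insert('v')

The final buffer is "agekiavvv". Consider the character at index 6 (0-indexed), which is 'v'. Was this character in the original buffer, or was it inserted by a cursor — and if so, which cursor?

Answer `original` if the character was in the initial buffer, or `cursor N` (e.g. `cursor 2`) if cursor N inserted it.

After op 1 (delete): buffer="agekiav" (len 7), cursors c1@4 c2@5, authorship .......
After op 2 (move_right): buffer="agekiav" (len 7), cursors c1@5 c2@6, authorship .......
After op 3 (move_right): buffer="agekiav" (len 7), cursors c1@6 c2@7, authorship .......
After op 4 (insert('v')): buffer="agekiavvv" (len 9), cursors c1@7 c2@9, authorship ......1.2
Authorship (.=original, N=cursor N): . . . . . . 1 . 2
Index 6: author = 1

Answer: cursor 1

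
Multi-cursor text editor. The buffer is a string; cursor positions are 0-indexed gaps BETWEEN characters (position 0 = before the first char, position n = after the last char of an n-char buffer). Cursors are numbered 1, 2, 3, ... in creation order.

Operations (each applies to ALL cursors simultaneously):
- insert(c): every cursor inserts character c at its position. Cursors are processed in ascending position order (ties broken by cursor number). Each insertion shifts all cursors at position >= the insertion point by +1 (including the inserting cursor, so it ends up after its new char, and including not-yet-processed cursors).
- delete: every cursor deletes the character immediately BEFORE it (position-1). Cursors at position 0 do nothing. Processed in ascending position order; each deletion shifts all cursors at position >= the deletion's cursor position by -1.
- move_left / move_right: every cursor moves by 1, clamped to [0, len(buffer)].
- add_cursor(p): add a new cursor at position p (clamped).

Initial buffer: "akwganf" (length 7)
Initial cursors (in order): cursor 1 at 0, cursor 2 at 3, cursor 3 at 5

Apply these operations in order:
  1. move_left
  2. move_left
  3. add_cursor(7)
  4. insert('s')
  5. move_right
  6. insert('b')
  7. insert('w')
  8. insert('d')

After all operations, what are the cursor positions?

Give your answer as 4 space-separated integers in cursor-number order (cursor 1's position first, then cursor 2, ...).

Answer: 5 10 16 23

Derivation:
After op 1 (move_left): buffer="akwganf" (len 7), cursors c1@0 c2@2 c3@4, authorship .......
After op 2 (move_left): buffer="akwganf" (len 7), cursors c1@0 c2@1 c3@3, authorship .......
After op 3 (add_cursor(7)): buffer="akwganf" (len 7), cursors c1@0 c2@1 c3@3 c4@7, authorship .......
After op 4 (insert('s')): buffer="saskwsganfs" (len 11), cursors c1@1 c2@3 c3@6 c4@11, authorship 1.2..3....4
After op 5 (move_right): buffer="saskwsganfs" (len 11), cursors c1@2 c2@4 c3@7 c4@11, authorship 1.2..3....4
After op 6 (insert('b')): buffer="sabskbwsgbanfsb" (len 15), cursors c1@3 c2@6 c3@10 c4@15, authorship 1.12.2.3.3...44
After op 7 (insert('w')): buffer="sabwskbwwsgbwanfsbw" (len 19), cursors c1@4 c2@8 c3@13 c4@19, authorship 1.112.22.3.33...444
After op 8 (insert('d')): buffer="sabwdskbwdwsgbwdanfsbwd" (len 23), cursors c1@5 c2@10 c3@16 c4@23, authorship 1.1112.222.3.333...4444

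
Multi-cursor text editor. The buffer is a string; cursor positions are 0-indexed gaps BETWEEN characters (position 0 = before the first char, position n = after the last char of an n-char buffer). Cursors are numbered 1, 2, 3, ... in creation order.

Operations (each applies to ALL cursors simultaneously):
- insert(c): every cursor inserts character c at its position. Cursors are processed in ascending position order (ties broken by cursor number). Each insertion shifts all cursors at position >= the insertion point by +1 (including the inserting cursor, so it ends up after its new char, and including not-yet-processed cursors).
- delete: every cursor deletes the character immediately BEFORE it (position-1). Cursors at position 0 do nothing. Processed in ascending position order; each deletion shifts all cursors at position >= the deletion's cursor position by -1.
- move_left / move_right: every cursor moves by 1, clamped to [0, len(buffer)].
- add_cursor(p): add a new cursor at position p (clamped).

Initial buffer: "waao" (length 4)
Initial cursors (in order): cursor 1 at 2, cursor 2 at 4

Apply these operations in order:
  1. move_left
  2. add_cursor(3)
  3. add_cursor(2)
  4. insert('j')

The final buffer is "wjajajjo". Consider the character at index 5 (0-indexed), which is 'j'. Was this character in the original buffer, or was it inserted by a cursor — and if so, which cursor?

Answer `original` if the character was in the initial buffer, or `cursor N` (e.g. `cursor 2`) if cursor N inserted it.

Answer: cursor 2

Derivation:
After op 1 (move_left): buffer="waao" (len 4), cursors c1@1 c2@3, authorship ....
After op 2 (add_cursor(3)): buffer="waao" (len 4), cursors c1@1 c2@3 c3@3, authorship ....
After op 3 (add_cursor(2)): buffer="waao" (len 4), cursors c1@1 c4@2 c2@3 c3@3, authorship ....
After op 4 (insert('j')): buffer="wjajajjo" (len 8), cursors c1@2 c4@4 c2@7 c3@7, authorship .1.4.23.
Authorship (.=original, N=cursor N): . 1 . 4 . 2 3 .
Index 5: author = 2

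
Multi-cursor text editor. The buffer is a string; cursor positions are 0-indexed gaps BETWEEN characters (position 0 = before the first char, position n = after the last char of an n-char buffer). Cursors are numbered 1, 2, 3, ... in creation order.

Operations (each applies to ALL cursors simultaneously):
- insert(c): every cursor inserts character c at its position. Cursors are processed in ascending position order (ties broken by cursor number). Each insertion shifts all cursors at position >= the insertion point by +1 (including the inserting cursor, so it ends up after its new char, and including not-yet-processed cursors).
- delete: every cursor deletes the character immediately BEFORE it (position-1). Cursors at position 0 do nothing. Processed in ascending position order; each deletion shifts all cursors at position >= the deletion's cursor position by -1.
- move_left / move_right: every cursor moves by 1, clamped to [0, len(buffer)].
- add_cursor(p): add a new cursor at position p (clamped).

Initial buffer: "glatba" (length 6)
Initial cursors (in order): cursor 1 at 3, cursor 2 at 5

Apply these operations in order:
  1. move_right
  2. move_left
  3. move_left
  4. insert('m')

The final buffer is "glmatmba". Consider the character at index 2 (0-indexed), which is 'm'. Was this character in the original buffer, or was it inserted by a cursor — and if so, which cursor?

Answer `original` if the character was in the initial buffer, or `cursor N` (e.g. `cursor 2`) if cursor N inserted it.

Answer: cursor 1

Derivation:
After op 1 (move_right): buffer="glatba" (len 6), cursors c1@4 c2@6, authorship ......
After op 2 (move_left): buffer="glatba" (len 6), cursors c1@3 c2@5, authorship ......
After op 3 (move_left): buffer="glatba" (len 6), cursors c1@2 c2@4, authorship ......
After op 4 (insert('m')): buffer="glmatmba" (len 8), cursors c1@3 c2@6, authorship ..1..2..
Authorship (.=original, N=cursor N): . . 1 . . 2 . .
Index 2: author = 1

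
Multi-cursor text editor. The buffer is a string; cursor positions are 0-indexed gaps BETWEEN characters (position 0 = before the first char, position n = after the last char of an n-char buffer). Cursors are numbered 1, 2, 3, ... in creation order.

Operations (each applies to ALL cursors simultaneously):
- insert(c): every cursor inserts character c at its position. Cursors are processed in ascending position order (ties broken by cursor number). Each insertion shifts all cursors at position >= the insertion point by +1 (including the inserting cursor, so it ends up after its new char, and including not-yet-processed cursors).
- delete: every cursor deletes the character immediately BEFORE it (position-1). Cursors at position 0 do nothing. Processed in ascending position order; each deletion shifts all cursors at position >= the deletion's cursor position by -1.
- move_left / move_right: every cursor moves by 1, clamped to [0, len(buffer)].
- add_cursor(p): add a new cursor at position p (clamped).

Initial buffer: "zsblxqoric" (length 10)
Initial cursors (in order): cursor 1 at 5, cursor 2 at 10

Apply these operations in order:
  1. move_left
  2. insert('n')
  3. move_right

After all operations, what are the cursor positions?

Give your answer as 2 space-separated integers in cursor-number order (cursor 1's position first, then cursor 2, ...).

Answer: 6 12

Derivation:
After op 1 (move_left): buffer="zsblxqoric" (len 10), cursors c1@4 c2@9, authorship ..........
After op 2 (insert('n')): buffer="zsblnxqorinc" (len 12), cursors c1@5 c2@11, authorship ....1.....2.
After op 3 (move_right): buffer="zsblnxqorinc" (len 12), cursors c1@6 c2@12, authorship ....1.....2.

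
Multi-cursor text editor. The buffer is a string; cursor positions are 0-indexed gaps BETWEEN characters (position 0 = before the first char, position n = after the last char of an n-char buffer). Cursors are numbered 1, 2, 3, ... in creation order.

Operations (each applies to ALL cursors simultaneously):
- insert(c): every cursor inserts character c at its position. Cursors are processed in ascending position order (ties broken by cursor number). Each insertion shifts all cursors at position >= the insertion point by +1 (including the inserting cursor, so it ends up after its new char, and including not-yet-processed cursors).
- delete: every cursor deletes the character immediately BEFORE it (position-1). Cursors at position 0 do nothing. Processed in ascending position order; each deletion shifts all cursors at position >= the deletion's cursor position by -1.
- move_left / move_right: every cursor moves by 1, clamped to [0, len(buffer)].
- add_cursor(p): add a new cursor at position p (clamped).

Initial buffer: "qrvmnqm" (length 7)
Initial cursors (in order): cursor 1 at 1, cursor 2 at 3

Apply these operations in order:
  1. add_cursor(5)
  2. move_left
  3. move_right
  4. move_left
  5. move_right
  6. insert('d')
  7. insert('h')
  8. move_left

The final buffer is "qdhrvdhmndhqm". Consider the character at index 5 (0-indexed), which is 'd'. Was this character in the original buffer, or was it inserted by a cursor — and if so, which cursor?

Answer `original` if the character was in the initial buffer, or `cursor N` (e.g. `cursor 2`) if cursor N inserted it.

After op 1 (add_cursor(5)): buffer="qrvmnqm" (len 7), cursors c1@1 c2@3 c3@5, authorship .......
After op 2 (move_left): buffer="qrvmnqm" (len 7), cursors c1@0 c2@2 c3@4, authorship .......
After op 3 (move_right): buffer="qrvmnqm" (len 7), cursors c1@1 c2@3 c3@5, authorship .......
After op 4 (move_left): buffer="qrvmnqm" (len 7), cursors c1@0 c2@2 c3@4, authorship .......
After op 5 (move_right): buffer="qrvmnqm" (len 7), cursors c1@1 c2@3 c3@5, authorship .......
After op 6 (insert('d')): buffer="qdrvdmndqm" (len 10), cursors c1@2 c2@5 c3@8, authorship .1..2..3..
After op 7 (insert('h')): buffer="qdhrvdhmndhqm" (len 13), cursors c1@3 c2@7 c3@11, authorship .11..22..33..
After op 8 (move_left): buffer="qdhrvdhmndhqm" (len 13), cursors c1@2 c2@6 c3@10, authorship .11..22..33..
Authorship (.=original, N=cursor N): . 1 1 . . 2 2 . . 3 3 . .
Index 5: author = 2

Answer: cursor 2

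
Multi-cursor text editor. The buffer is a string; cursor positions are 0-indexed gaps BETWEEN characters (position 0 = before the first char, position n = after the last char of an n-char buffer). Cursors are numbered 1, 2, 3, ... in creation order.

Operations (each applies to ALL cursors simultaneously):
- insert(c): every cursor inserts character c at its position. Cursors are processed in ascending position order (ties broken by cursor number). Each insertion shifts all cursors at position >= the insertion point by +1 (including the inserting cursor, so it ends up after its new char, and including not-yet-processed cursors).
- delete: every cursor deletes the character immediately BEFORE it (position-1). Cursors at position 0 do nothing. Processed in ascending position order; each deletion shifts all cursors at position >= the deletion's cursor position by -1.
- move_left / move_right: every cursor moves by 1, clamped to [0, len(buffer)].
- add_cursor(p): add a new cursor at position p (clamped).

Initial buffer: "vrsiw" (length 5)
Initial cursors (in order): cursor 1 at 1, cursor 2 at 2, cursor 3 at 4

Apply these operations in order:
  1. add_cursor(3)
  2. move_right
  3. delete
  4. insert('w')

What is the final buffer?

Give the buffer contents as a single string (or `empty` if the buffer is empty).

Answer: vwwww

Derivation:
After op 1 (add_cursor(3)): buffer="vrsiw" (len 5), cursors c1@1 c2@2 c4@3 c3@4, authorship .....
After op 2 (move_right): buffer="vrsiw" (len 5), cursors c1@2 c2@3 c4@4 c3@5, authorship .....
After op 3 (delete): buffer="v" (len 1), cursors c1@1 c2@1 c3@1 c4@1, authorship .
After op 4 (insert('w')): buffer="vwwww" (len 5), cursors c1@5 c2@5 c3@5 c4@5, authorship .1234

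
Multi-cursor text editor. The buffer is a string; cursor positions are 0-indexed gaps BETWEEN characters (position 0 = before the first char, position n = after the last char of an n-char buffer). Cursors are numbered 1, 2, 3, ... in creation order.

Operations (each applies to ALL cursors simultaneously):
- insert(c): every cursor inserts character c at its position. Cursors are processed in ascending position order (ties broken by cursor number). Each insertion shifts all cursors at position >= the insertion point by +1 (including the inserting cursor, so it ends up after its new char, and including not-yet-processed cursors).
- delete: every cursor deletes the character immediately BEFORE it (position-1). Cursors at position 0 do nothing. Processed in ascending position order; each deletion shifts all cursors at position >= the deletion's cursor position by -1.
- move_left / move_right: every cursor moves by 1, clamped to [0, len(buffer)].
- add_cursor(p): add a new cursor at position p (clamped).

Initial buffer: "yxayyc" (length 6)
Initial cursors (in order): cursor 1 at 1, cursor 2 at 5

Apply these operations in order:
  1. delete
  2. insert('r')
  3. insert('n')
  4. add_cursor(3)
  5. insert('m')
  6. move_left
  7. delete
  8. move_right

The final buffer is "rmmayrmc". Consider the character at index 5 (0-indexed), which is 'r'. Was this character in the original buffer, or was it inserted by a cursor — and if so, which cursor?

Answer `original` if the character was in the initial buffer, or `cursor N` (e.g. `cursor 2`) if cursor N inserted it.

Answer: cursor 2

Derivation:
After op 1 (delete): buffer="xayc" (len 4), cursors c1@0 c2@3, authorship ....
After op 2 (insert('r')): buffer="rxayrc" (len 6), cursors c1@1 c2@5, authorship 1...2.
After op 3 (insert('n')): buffer="rnxayrnc" (len 8), cursors c1@2 c2@7, authorship 11...22.
After op 4 (add_cursor(3)): buffer="rnxayrnc" (len 8), cursors c1@2 c3@3 c2@7, authorship 11...22.
After op 5 (insert('m')): buffer="rnmxmayrnmc" (len 11), cursors c1@3 c3@5 c2@10, authorship 111.3..222.
After op 6 (move_left): buffer="rnmxmayrnmc" (len 11), cursors c1@2 c3@4 c2@9, authorship 111.3..222.
After op 7 (delete): buffer="rmmayrmc" (len 8), cursors c1@1 c3@2 c2@6, authorship 113..22.
After op 8 (move_right): buffer="rmmayrmc" (len 8), cursors c1@2 c3@3 c2@7, authorship 113..22.
Authorship (.=original, N=cursor N): 1 1 3 . . 2 2 .
Index 5: author = 2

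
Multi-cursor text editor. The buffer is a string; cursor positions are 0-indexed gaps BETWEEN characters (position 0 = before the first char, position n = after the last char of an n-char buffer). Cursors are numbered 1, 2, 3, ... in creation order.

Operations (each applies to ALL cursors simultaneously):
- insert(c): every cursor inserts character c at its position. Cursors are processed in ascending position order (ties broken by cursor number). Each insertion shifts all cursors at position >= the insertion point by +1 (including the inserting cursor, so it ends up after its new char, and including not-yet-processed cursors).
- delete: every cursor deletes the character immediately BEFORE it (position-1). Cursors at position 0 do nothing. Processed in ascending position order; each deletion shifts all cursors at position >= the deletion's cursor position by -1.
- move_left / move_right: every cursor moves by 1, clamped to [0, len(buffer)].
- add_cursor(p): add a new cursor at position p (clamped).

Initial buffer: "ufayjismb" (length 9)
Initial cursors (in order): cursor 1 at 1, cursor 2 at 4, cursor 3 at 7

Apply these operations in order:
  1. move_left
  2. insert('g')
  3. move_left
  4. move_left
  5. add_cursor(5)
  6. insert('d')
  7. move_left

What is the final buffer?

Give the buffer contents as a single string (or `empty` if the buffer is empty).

After op 1 (move_left): buffer="ufayjismb" (len 9), cursors c1@0 c2@3 c3@6, authorship .........
After op 2 (insert('g')): buffer="gufagyjigsmb" (len 12), cursors c1@1 c2@5 c3@9, authorship 1...2...3...
After op 3 (move_left): buffer="gufagyjigsmb" (len 12), cursors c1@0 c2@4 c3@8, authorship 1...2...3...
After op 4 (move_left): buffer="gufagyjigsmb" (len 12), cursors c1@0 c2@3 c3@7, authorship 1...2...3...
After op 5 (add_cursor(5)): buffer="gufagyjigsmb" (len 12), cursors c1@0 c2@3 c4@5 c3@7, authorship 1...2...3...
After op 6 (insert('d')): buffer="dgufdagdyjdigsmb" (len 16), cursors c1@1 c2@5 c4@8 c3@11, authorship 11..2.24..3.3...
After op 7 (move_left): buffer="dgufdagdyjdigsmb" (len 16), cursors c1@0 c2@4 c4@7 c3@10, authorship 11..2.24..3.3...

Answer: dgufdagdyjdigsmb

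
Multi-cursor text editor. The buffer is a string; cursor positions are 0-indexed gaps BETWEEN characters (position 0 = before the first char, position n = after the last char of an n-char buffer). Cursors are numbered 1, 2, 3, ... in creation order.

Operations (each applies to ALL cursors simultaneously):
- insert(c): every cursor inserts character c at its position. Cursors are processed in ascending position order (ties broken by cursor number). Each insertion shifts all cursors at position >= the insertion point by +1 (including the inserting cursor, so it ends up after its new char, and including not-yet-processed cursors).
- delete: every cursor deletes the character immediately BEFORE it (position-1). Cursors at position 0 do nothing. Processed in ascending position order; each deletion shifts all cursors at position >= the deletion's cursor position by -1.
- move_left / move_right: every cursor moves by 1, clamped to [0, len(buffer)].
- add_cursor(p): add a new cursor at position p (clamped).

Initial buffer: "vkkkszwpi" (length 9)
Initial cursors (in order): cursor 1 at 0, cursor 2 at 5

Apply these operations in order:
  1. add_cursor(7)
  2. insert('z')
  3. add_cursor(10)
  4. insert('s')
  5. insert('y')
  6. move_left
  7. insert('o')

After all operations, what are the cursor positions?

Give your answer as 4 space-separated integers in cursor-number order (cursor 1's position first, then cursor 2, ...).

After op 1 (add_cursor(7)): buffer="vkkkszwpi" (len 9), cursors c1@0 c2@5 c3@7, authorship .........
After op 2 (insert('z')): buffer="zvkkkszzwzpi" (len 12), cursors c1@1 c2@7 c3@10, authorship 1.....2..3..
After op 3 (add_cursor(10)): buffer="zvkkkszzwzpi" (len 12), cursors c1@1 c2@7 c3@10 c4@10, authorship 1.....2..3..
After op 4 (insert('s')): buffer="zsvkkkszszwzsspi" (len 16), cursors c1@2 c2@9 c3@14 c4@14, authorship 11.....22..334..
After op 5 (insert('y')): buffer="zsyvkkkszsyzwzssyypi" (len 20), cursors c1@3 c2@11 c3@18 c4@18, authorship 111.....222..33434..
After op 6 (move_left): buffer="zsyvkkkszsyzwzssyypi" (len 20), cursors c1@2 c2@10 c3@17 c4@17, authorship 111.....222..33434..
After op 7 (insert('o')): buffer="zsoyvkkkszsoyzwzssyooypi" (len 24), cursors c1@3 c2@12 c3@21 c4@21, authorship 1111.....2222..3343344..

Answer: 3 12 21 21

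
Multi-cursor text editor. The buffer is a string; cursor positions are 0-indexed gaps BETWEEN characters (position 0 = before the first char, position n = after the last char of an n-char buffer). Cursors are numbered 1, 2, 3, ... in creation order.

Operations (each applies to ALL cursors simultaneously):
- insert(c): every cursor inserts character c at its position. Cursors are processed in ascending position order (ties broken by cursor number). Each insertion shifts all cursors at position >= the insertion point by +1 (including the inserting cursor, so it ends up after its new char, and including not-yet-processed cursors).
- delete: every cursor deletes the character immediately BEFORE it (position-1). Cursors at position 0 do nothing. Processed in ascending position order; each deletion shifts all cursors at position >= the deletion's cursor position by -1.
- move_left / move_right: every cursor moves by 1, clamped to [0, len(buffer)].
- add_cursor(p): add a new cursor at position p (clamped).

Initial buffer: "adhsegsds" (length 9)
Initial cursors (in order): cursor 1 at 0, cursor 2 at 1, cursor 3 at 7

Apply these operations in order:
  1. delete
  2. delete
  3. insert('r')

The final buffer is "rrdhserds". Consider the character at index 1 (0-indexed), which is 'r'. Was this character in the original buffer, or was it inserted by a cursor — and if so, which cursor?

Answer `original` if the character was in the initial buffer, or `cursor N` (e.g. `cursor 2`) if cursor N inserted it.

After op 1 (delete): buffer="dhsegds" (len 7), cursors c1@0 c2@0 c3@5, authorship .......
After op 2 (delete): buffer="dhseds" (len 6), cursors c1@0 c2@0 c3@4, authorship ......
After op 3 (insert('r')): buffer="rrdhserds" (len 9), cursors c1@2 c2@2 c3@7, authorship 12....3..
Authorship (.=original, N=cursor N): 1 2 . . . . 3 . .
Index 1: author = 2

Answer: cursor 2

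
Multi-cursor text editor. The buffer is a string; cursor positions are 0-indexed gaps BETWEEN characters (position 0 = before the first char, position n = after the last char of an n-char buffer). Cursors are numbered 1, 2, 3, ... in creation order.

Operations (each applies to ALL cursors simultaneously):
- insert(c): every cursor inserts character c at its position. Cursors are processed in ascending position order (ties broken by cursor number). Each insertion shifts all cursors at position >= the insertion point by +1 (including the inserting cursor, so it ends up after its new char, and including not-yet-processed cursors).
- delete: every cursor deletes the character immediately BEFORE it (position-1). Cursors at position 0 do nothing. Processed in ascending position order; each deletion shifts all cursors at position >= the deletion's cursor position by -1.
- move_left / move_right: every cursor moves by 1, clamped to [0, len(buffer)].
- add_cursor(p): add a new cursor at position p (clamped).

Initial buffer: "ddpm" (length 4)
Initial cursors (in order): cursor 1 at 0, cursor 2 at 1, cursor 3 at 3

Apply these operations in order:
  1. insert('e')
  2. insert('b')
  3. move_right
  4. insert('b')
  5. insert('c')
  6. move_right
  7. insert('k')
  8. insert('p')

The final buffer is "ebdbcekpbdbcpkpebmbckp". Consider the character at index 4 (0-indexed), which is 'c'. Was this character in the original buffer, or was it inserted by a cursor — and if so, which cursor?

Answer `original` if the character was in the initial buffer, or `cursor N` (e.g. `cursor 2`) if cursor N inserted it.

After op 1 (insert('e')): buffer="ededpem" (len 7), cursors c1@1 c2@3 c3@6, authorship 1.2..3.
After op 2 (insert('b')): buffer="ebdebdpebm" (len 10), cursors c1@2 c2@5 c3@9, authorship 11.22..33.
After op 3 (move_right): buffer="ebdebdpebm" (len 10), cursors c1@3 c2@6 c3@10, authorship 11.22..33.
After op 4 (insert('b')): buffer="ebdbebdbpebmb" (len 13), cursors c1@4 c2@8 c3@13, authorship 11.122.2.33.3
After op 5 (insert('c')): buffer="ebdbcebdbcpebmbc" (len 16), cursors c1@5 c2@10 c3@16, authorship 11.1122.22.33.33
After op 6 (move_right): buffer="ebdbcebdbcpebmbc" (len 16), cursors c1@6 c2@11 c3@16, authorship 11.1122.22.33.33
After op 7 (insert('k')): buffer="ebdbcekbdbcpkebmbck" (len 19), cursors c1@7 c2@13 c3@19, authorship 11.11212.22.233.333
After op 8 (insert('p')): buffer="ebdbcekpbdbcpkpebmbckp" (len 22), cursors c1@8 c2@15 c3@22, authorship 11.112112.22.2233.3333
Authorship (.=original, N=cursor N): 1 1 . 1 1 2 1 1 2 . 2 2 . 2 2 3 3 . 3 3 3 3
Index 4: author = 1

Answer: cursor 1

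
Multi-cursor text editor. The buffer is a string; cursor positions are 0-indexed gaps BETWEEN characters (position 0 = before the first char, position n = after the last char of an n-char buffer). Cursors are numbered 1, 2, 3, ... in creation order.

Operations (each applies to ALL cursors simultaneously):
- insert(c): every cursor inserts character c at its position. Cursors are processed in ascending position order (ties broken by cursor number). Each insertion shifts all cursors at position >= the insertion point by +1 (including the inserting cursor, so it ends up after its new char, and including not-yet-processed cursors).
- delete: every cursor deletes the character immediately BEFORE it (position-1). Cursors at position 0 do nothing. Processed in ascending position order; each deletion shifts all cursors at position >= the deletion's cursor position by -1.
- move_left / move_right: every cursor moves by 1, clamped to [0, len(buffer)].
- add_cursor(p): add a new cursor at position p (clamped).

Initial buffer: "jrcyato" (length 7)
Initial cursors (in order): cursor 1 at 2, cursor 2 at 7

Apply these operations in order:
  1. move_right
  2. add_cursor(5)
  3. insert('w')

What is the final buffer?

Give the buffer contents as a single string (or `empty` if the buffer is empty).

After op 1 (move_right): buffer="jrcyato" (len 7), cursors c1@3 c2@7, authorship .......
After op 2 (add_cursor(5)): buffer="jrcyato" (len 7), cursors c1@3 c3@5 c2@7, authorship .......
After op 3 (insert('w')): buffer="jrcwyawtow" (len 10), cursors c1@4 c3@7 c2@10, authorship ...1..3..2

Answer: jrcwyawtow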